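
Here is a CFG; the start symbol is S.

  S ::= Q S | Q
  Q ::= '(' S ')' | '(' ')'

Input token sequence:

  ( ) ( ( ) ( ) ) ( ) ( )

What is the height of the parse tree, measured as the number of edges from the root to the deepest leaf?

[S [Q ( )] [S [Q ( [S [Q ( )] [S [Q ( )]]] )] [S [Q ( )] [S [Q ( )]]]]]

6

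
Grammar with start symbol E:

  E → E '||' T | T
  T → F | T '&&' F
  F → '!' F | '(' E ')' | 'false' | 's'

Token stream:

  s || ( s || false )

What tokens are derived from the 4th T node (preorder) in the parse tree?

[E [E [T [F s]]] || [T [F ( [E [E [T [F s]]] || [T [F false]]] )]]]

false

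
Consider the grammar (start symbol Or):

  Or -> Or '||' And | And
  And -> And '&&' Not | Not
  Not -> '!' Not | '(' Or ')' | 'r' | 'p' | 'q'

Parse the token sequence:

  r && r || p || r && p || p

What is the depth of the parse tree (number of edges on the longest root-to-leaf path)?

7

[Or [Or [Or [Or [And [And [Not r]] && [Not r]]] || [And [Not p]]] || [And [And [Not r]] && [Not p]]] || [And [Not p]]]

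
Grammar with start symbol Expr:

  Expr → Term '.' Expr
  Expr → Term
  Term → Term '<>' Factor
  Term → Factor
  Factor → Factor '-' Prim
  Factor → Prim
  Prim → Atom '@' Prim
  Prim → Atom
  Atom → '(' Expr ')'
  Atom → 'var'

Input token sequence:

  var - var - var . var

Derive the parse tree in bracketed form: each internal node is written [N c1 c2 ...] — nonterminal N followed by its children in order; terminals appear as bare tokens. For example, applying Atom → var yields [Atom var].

[Expr [Term [Factor [Factor [Factor [Prim [Atom var]]] - [Prim [Atom var]]] - [Prim [Atom var]]]] . [Expr [Term [Factor [Prim [Atom var]]]]]]

Expr
Term . Expr
Factor . Expr
Factor - Prim . Expr
Factor - Prim - Prim . Expr
Prim - Prim - Prim . Expr
Atom - Prim - Prim . Expr
var - Prim - Prim . Expr
var - Atom - Prim . Expr
var - var - Prim . Expr
var - var - Atom . Expr
var - var - var . Expr
var - var - var . Term
var - var - var . Factor
var - var - var . Prim
var - var - var . Atom
var - var - var . var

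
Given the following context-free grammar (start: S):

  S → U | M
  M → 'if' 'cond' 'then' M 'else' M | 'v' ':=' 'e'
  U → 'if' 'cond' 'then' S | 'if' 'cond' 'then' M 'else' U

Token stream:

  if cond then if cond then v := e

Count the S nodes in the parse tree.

[S [U if cond then [S [U if cond then [S [M v := e]]]]]]

3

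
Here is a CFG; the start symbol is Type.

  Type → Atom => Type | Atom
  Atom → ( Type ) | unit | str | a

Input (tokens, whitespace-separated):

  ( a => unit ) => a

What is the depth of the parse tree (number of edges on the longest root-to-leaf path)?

[Type [Atom ( [Type [Atom a] => [Type [Atom unit]]] )] => [Type [Atom a]]]

5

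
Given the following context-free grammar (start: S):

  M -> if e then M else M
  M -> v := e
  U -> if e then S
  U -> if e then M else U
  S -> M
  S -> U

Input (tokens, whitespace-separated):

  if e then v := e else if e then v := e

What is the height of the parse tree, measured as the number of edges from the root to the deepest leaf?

[S [U if e then [M v := e] else [U if e then [S [M v := e]]]]]

5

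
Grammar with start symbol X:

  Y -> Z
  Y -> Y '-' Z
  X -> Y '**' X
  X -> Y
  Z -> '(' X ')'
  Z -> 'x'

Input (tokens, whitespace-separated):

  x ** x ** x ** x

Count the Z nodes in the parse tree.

[X [Y [Z x]] ** [X [Y [Z x]] ** [X [Y [Z x]] ** [X [Y [Z x]]]]]]

4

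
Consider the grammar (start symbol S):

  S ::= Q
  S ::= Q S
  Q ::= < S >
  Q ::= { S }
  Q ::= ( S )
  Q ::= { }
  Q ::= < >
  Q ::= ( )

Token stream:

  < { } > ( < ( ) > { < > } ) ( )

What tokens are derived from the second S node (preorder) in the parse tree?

[S [Q < [S [Q { }]] >] [S [Q ( [S [Q < [S [Q ( )]] >] [S [Q { [S [Q < >]] }]]] )] [S [Q ( )]]]]

{ }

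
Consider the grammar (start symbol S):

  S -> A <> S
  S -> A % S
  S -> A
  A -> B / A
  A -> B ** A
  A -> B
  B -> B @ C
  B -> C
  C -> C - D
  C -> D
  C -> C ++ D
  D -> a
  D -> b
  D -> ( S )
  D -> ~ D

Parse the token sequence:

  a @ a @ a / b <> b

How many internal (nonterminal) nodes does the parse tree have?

[S [A [B [B [B [C [D a]]] @ [C [D a]]] @ [C [D a]]] / [A [B [C [D b]]]]] <> [S [A [B [C [D b]]]]]]

20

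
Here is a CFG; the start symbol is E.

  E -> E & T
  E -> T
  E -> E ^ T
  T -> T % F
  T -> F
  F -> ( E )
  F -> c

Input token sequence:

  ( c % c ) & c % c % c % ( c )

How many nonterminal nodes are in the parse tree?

[E [E [T [F ( [E [T [T [F c]] % [F c]]] )]]] & [T [T [T [T [F c]] % [F c]] % [F c]] % [F ( [E [T [F c]]] )]]]

20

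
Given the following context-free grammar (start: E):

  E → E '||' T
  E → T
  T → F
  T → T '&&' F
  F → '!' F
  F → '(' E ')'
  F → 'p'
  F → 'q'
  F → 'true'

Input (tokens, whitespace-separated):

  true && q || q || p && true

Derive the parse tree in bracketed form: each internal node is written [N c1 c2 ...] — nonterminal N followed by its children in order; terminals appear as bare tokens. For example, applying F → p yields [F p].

E
E || T
E || T || T
T || T || T
T && F || T || T
F && F || T || T
true && F || T || T
true && q || T || T
true && q || F || T
true && q || q || T
true && q || q || T && F
true && q || q || F && F
true && q || q || p && F
true && q || q || p && true

[E [E [E [T [T [F true]] && [F q]]] || [T [F q]]] || [T [T [F p]] && [F true]]]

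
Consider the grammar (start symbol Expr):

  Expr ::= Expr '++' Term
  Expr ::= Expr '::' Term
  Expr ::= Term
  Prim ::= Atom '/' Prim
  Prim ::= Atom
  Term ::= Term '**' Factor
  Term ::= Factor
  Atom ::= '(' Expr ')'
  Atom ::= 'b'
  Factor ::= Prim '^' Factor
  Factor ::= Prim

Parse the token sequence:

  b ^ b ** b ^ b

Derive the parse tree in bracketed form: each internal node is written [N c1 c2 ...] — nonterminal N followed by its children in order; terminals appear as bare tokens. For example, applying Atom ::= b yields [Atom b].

[Expr [Term [Term [Factor [Prim [Atom b]] ^ [Factor [Prim [Atom b]]]]] ** [Factor [Prim [Atom b]] ^ [Factor [Prim [Atom b]]]]]]

Expr
Term
Term ** Factor
Factor ** Factor
Prim ^ Factor ** Factor
Atom ^ Factor ** Factor
b ^ Factor ** Factor
b ^ Prim ** Factor
b ^ Atom ** Factor
b ^ b ** Factor
b ^ b ** Prim ^ Factor
b ^ b ** Atom ^ Factor
b ^ b ** b ^ Factor
b ^ b ** b ^ Prim
b ^ b ** b ^ Atom
b ^ b ** b ^ b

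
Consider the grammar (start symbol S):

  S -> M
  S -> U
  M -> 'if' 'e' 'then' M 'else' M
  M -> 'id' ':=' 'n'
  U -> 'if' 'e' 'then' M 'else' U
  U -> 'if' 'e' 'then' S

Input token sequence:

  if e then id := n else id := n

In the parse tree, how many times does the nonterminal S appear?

1

[S [M if e then [M id := n] else [M id := n]]]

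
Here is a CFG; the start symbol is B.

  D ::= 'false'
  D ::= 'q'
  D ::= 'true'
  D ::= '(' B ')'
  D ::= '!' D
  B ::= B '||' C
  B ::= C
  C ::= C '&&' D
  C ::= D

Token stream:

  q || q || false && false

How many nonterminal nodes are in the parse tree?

11

[B [B [B [C [D q]]] || [C [D q]]] || [C [C [D false]] && [D false]]]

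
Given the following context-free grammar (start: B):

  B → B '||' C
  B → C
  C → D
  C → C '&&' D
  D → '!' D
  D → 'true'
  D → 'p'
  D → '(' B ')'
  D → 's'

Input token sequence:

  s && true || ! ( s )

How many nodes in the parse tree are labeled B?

3

[B [B [C [C [D s]] && [D true]]] || [C [D ! [D ( [B [C [D s]]] )]]]]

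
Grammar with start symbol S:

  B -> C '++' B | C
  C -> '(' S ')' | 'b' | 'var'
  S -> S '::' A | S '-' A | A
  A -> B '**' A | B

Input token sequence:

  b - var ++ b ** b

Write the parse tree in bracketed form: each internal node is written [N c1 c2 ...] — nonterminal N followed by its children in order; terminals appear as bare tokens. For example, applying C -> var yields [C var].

[S [S [A [B [C b]]]] - [A [B [C var] ++ [B [C b]]] ** [A [B [C b]]]]]

S
S - A
A - A
B - A
C - A
b - A
b - B ** A
b - C ++ B ** A
b - var ++ B ** A
b - var ++ C ** A
b - var ++ b ** A
b - var ++ b ** B
b - var ++ b ** C
b - var ++ b ** b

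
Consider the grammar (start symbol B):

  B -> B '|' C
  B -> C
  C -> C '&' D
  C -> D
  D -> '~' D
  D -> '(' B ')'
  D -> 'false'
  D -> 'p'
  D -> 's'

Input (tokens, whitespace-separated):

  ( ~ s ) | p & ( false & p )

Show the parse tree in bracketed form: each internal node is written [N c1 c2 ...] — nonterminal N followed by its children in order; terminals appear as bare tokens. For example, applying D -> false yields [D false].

B
B | C
C | C
D | C
( B ) | C
( C ) | C
( D ) | C
( ~ D ) | C
( ~ s ) | C
( ~ s ) | C & D
( ~ s ) | D & D
( ~ s ) | p & D
( ~ s ) | p & ( B )
( ~ s ) | p & ( C )
( ~ s ) | p & ( C & D )
( ~ s ) | p & ( D & D )
( ~ s ) | p & ( false & D )
( ~ s ) | p & ( false & p )

[B [B [C [D ( [B [C [D ~ [D s]]]] )]]] | [C [C [D p]] & [D ( [B [C [C [D false]] & [D p]]] )]]]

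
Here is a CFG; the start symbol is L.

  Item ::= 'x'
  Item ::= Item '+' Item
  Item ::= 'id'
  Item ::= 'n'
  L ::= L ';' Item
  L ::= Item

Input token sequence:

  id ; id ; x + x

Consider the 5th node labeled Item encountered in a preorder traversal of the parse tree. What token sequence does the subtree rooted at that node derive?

[L [L [L [Item id]] ; [Item id]] ; [Item [Item x] + [Item x]]]

x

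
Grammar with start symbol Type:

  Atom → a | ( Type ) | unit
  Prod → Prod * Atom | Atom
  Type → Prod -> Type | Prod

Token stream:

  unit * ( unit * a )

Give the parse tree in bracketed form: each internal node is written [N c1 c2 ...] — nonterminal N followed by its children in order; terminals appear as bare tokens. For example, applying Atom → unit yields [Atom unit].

[Type [Prod [Prod [Atom unit]] * [Atom ( [Type [Prod [Prod [Atom unit]] * [Atom a]]] )]]]

Type
Prod
Prod * Atom
Atom * Atom
unit * Atom
unit * ( Type )
unit * ( Prod )
unit * ( Prod * Atom )
unit * ( Atom * Atom )
unit * ( unit * Atom )
unit * ( unit * a )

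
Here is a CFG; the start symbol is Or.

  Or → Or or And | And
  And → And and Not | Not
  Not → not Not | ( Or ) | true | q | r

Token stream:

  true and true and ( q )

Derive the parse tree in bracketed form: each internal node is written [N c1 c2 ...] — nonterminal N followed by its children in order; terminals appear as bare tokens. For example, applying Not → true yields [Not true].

[Or [And [And [And [Not true]] and [Not true]] and [Not ( [Or [And [Not q]]] )]]]

Or
And
And and Not
And and Not and Not
Not and Not and Not
true and Not and Not
true and true and Not
true and true and ( Or )
true and true and ( And )
true and true and ( Not )
true and true and ( q )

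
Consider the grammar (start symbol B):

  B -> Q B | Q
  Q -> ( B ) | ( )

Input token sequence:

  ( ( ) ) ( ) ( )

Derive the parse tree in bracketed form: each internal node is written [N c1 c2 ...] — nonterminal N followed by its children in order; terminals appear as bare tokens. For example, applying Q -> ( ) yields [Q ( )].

B
Q B
( B ) B
( Q ) B
( ( ) ) B
( ( ) ) Q B
( ( ) ) ( ) B
( ( ) ) ( ) Q
( ( ) ) ( ) ( )

[B [Q ( [B [Q ( )]] )] [B [Q ( )] [B [Q ( )]]]]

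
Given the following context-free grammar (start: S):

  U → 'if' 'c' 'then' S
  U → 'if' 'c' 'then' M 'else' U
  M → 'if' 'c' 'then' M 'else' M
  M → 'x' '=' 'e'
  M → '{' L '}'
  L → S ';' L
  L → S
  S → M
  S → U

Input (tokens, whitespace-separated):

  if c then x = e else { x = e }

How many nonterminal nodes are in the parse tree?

[S [M if c then [M x = e] else [M { [L [S [M x = e]]] }]]]

7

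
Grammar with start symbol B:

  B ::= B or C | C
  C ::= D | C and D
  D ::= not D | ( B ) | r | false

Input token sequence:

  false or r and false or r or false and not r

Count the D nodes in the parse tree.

[B [B [B [B [C [D false]]] or [C [C [D r]] and [D false]]] or [C [D r]]] or [C [C [D false]] and [D not [D r]]]]

7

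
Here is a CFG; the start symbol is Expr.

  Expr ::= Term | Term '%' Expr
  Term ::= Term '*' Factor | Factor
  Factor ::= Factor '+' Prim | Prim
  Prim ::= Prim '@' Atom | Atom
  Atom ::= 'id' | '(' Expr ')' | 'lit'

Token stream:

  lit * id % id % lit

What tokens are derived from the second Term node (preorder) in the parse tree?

[Expr [Term [Term [Factor [Prim [Atom lit]]]] * [Factor [Prim [Atom id]]]] % [Expr [Term [Factor [Prim [Atom id]]]] % [Expr [Term [Factor [Prim [Atom lit]]]]]]]

lit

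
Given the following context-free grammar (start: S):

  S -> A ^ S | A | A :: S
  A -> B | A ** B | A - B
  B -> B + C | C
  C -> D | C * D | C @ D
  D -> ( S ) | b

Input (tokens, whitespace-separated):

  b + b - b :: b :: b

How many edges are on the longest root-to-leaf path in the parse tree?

[S [A [A [B [B [C [D b]]] + [C [D b]]]] - [B [C [D b]]]] :: [S [A [B [C [D b]]]] :: [S [A [B [C [D b]]]]]]]

7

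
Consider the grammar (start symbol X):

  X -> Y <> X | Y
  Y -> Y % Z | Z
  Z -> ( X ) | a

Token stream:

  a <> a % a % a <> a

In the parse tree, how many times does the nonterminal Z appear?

[X [Y [Z a]] <> [X [Y [Y [Y [Z a]] % [Z a]] % [Z a]] <> [X [Y [Z a]]]]]

5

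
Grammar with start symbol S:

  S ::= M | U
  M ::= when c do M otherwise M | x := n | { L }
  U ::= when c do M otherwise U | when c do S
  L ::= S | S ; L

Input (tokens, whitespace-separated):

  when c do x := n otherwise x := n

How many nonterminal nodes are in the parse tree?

[S [M when c do [M x := n] otherwise [M x := n]]]

4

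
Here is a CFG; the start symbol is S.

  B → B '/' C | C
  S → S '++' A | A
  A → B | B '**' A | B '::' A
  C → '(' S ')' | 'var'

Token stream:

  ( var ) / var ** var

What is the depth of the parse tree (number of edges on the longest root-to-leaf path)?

9

[S [A [B [B [C ( [S [A [B [C var]]]] )]] / [C var]] ** [A [B [C var]]]]]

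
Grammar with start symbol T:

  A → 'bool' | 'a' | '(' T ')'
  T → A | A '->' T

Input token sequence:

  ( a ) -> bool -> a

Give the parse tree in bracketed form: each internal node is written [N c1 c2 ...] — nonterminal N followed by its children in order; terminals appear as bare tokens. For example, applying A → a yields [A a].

T
A -> T
( T ) -> T
( A ) -> T
( a ) -> T
( a ) -> A -> T
( a ) -> bool -> T
( a ) -> bool -> A
( a ) -> bool -> a

[T [A ( [T [A a]] )] -> [T [A bool] -> [T [A a]]]]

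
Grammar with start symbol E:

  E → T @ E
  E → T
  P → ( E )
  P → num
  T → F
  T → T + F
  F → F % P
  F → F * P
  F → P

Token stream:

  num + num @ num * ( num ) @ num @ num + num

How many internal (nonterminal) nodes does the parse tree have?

28

[E [T [T [F [P num]]] + [F [P num]]] @ [E [T [F [F [P num]] * [P ( [E [T [F [P num]]]] )]]] @ [E [T [F [P num]]] @ [E [T [T [F [P num]]] + [F [P num]]]]]]]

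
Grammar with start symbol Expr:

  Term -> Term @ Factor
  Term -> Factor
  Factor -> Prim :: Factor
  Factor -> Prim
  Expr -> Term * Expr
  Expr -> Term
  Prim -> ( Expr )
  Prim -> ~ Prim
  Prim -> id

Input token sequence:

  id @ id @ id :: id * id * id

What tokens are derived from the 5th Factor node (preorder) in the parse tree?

id

[Expr [Term [Term [Term [Factor [Prim id]]] @ [Factor [Prim id]]] @ [Factor [Prim id] :: [Factor [Prim id]]]] * [Expr [Term [Factor [Prim id]]] * [Expr [Term [Factor [Prim id]]]]]]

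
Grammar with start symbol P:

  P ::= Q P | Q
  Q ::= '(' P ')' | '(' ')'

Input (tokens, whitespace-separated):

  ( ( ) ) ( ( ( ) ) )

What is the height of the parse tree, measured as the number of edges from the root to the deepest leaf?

7

[P [Q ( [P [Q ( )]] )] [P [Q ( [P [Q ( [P [Q ( )]] )]] )]]]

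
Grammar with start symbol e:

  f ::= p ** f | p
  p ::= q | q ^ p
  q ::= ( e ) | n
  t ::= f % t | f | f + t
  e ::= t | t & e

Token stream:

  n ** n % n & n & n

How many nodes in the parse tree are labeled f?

[e [t [f [p [q n]] ** [f [p [q n]]]] % [t [f [p [q n]]]]] & [e [t [f [p [q n]]]] & [e [t [f [p [q n]]]]]]]

5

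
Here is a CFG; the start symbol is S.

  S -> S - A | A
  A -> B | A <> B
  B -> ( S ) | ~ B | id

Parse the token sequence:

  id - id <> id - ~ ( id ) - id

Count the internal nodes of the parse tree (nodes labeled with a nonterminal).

[S [S [S [S [A [B id]]] - [A [A [B id]] <> [B id]]] - [A [B ~ [B ( [S [A [B id]]] )]]]] - [A [B id]]]

18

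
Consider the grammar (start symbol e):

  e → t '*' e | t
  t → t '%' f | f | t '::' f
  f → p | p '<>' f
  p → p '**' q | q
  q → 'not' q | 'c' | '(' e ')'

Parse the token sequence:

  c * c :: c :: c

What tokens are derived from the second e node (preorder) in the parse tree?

[e [t [f [p [q c]]]] * [e [t [t [t [f [p [q c]]]] :: [f [p [q c]]]] :: [f [p [q c]]]]]]

c :: c :: c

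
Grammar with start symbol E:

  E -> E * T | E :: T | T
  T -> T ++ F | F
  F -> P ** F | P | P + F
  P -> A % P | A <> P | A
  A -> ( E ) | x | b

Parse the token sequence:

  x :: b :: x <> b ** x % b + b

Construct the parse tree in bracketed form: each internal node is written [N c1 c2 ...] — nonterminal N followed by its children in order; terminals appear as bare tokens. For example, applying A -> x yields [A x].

[E [E [E [T [F [P [A x]]]]] :: [T [F [P [A b]]]]] :: [T [F [P [A x] <> [P [A b]]] ** [F [P [A x] % [P [A b]]] + [F [P [A b]]]]]]]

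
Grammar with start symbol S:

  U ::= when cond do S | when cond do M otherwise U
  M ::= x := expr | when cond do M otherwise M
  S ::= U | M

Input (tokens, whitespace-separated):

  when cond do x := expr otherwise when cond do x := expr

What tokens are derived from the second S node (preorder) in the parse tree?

[S [U when cond do [M x := expr] otherwise [U when cond do [S [M x := expr]]]]]

x := expr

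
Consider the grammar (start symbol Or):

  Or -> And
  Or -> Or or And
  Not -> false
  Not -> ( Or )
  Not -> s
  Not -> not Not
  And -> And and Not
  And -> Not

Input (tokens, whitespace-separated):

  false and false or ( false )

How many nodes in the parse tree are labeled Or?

3

[Or [Or [And [And [Not false]] and [Not false]]] or [And [Not ( [Or [And [Not false]]] )]]]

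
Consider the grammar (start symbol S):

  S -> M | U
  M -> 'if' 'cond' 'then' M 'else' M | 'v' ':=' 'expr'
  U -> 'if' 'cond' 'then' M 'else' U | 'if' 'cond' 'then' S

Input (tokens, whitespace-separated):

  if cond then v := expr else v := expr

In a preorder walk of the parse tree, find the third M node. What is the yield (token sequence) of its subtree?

[S [M if cond then [M v := expr] else [M v := expr]]]

v := expr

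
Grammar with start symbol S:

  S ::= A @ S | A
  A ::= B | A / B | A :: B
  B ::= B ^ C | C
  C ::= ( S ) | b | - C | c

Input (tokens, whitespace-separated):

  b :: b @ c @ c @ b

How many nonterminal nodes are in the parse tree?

19

[S [A [A [B [C b]]] :: [B [C b]]] @ [S [A [B [C c]]] @ [S [A [B [C c]]] @ [S [A [B [C b]]]]]]]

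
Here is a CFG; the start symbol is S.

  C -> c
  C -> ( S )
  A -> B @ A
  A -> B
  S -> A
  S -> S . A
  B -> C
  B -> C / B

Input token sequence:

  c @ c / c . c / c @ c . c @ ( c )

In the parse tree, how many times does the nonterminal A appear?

7

[S [S [S [A [B [C c]] @ [A [B [C c] / [B [C c]]]]]] . [A [B [C c] / [B [C c]]] @ [A [B [C c]]]]] . [A [B [C c]] @ [A [B [C ( [S [A [B [C c]]]] )]]]]]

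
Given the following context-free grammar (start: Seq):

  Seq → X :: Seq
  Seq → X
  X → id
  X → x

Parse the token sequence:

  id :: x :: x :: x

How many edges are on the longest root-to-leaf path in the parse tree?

5

[Seq [X id] :: [Seq [X x] :: [Seq [X x] :: [Seq [X x]]]]]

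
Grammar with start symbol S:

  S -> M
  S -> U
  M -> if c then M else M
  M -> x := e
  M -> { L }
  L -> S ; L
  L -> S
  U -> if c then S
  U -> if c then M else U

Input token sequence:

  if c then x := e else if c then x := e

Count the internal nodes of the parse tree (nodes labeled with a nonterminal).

6

[S [U if c then [M x := e] else [U if c then [S [M x := e]]]]]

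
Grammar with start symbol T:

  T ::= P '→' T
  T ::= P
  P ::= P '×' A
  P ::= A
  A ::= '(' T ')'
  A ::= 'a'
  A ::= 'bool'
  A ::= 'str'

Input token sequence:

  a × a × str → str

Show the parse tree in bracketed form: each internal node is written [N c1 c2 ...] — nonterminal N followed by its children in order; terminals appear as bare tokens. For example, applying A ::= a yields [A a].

T
P → T
P × A → T
P × A × A → T
A × A × A → T
a × A × A → T
a × a × A → T
a × a × str → T
a × a × str → P
a × a × str → A
a × a × str → str

[T [P [P [P [A a]] × [A a]] × [A str]] → [T [P [A str]]]]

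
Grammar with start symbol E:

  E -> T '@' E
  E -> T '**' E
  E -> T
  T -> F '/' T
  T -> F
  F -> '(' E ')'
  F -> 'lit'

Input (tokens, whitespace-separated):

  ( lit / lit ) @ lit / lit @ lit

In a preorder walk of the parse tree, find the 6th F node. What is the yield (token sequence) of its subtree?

[E [T [F ( [E [T [F lit] / [T [F lit]]]] )]] @ [E [T [F lit] / [T [F lit]]] @ [E [T [F lit]]]]]

lit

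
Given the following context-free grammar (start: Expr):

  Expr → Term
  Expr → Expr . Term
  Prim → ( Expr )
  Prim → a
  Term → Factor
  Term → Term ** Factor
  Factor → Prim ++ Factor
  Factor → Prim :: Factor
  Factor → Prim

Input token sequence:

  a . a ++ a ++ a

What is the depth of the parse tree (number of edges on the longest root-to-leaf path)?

6

[Expr [Expr [Term [Factor [Prim a]]]] . [Term [Factor [Prim a] ++ [Factor [Prim a] ++ [Factor [Prim a]]]]]]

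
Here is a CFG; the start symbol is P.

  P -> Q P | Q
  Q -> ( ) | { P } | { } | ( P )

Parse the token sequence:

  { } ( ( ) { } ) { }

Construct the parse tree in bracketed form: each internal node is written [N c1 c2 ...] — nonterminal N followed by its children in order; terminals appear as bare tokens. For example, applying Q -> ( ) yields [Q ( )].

P
Q P
{ } P
{ } Q P
{ } ( P ) P
{ } ( Q P ) P
{ } ( ( ) P ) P
{ } ( ( ) Q ) P
{ } ( ( ) { } ) P
{ } ( ( ) { } ) Q
{ } ( ( ) { } ) { }

[P [Q { }] [P [Q ( [P [Q ( )] [P [Q { }]]] )] [P [Q { }]]]]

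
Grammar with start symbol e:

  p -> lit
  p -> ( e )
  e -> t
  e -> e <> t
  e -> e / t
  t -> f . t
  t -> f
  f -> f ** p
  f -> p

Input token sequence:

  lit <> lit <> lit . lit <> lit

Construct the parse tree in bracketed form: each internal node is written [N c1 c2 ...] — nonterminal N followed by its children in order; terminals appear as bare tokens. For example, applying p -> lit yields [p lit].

[e [e [e [e [t [f [p lit]]]] <> [t [f [p lit]]]] <> [t [f [p lit]] . [t [f [p lit]]]]] <> [t [f [p lit]]]]

e
e <> t
e <> t <> t
e <> t <> t <> t
t <> t <> t <> t
f <> t <> t <> t
p <> t <> t <> t
lit <> t <> t <> t
lit <> f <> t <> t
lit <> p <> t <> t
lit <> lit <> t <> t
lit <> lit <> f . t <> t
lit <> lit <> p . t <> t
lit <> lit <> lit . t <> t
lit <> lit <> lit . f <> t
lit <> lit <> lit . p <> t
lit <> lit <> lit . lit <> t
lit <> lit <> lit . lit <> f
lit <> lit <> lit . lit <> p
lit <> lit <> lit . lit <> lit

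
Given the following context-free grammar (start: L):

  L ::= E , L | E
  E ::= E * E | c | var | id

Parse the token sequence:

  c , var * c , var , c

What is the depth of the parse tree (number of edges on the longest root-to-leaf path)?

5

[L [E c] , [L [E [E var] * [E c]] , [L [E var] , [L [E c]]]]]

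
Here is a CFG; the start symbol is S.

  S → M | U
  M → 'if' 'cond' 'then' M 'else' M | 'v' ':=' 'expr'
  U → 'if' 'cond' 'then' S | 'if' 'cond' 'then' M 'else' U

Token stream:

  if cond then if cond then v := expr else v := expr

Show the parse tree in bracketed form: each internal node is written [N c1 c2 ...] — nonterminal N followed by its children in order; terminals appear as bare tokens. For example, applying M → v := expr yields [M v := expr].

S
U
if cond then S
if cond then M
if cond then if cond then M else M
if cond then if cond then v := expr else M
if cond then if cond then v := expr else v := expr

[S [U if cond then [S [M if cond then [M v := expr] else [M v := expr]]]]]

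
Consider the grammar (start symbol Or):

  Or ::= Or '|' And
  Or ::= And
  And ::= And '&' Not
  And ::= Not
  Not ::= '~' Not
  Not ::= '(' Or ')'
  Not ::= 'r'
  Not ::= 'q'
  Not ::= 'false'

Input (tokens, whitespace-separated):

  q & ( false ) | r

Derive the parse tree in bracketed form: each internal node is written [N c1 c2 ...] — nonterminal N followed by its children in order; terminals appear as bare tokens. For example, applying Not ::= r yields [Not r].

Or
Or | And
And | And
And & Not | And
Not & Not | And
q & Not | And
q & ( Or ) | And
q & ( And ) | And
q & ( Not ) | And
q & ( false ) | And
q & ( false ) | Not
q & ( false ) | r

[Or [Or [And [And [Not q]] & [Not ( [Or [And [Not false]]] )]]] | [And [Not r]]]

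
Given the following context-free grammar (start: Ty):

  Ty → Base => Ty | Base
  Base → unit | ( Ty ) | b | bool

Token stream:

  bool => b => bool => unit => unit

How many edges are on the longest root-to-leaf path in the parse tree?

6

[Ty [Base bool] => [Ty [Base b] => [Ty [Base bool] => [Ty [Base unit] => [Ty [Base unit]]]]]]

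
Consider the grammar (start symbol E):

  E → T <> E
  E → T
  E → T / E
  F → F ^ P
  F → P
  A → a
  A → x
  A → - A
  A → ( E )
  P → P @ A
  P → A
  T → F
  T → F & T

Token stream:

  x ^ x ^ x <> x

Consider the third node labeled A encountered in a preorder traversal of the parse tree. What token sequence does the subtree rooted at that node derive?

[E [T [F [F [F [P [A x]]] ^ [P [A x]]] ^ [P [A x]]]] <> [E [T [F [P [A x]]]]]]

x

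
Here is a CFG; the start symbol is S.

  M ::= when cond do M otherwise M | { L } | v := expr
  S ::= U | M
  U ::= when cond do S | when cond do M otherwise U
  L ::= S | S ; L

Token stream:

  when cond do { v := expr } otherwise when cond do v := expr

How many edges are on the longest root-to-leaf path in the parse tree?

6

[S [U when cond do [M { [L [S [M v := expr]]] }] otherwise [U when cond do [S [M v := expr]]]]]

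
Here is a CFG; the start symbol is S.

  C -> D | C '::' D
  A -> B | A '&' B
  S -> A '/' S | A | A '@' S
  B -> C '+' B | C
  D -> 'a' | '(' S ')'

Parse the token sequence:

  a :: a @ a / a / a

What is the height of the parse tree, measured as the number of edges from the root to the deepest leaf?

[S [A [B [C [C [D a]] :: [D a]]]] @ [S [A [B [C [D a]]]] / [S [A [B [C [D a]]]] / [S [A [B [C [D a]]]]]]]]

8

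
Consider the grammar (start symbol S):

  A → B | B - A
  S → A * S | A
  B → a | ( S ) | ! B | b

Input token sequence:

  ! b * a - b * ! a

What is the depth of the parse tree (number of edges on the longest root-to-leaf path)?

6

[S [A [B ! [B b]]] * [S [A [B a] - [A [B b]]] * [S [A [B ! [B a]]]]]]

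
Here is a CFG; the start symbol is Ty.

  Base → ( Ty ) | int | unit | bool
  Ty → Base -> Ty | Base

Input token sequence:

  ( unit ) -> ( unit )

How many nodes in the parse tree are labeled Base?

[Ty [Base ( [Ty [Base unit]] )] -> [Ty [Base ( [Ty [Base unit]] )]]]

4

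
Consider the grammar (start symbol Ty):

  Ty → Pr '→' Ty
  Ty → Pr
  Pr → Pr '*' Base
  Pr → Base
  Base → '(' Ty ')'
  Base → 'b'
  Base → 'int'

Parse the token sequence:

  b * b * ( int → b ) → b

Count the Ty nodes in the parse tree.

4

[Ty [Pr [Pr [Pr [Base b]] * [Base b]] * [Base ( [Ty [Pr [Base int]] → [Ty [Pr [Base b]]]] )]] → [Ty [Pr [Base b]]]]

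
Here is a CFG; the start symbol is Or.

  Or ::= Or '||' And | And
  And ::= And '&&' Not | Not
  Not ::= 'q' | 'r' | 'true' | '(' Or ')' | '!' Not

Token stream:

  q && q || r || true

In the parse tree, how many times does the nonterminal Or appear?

[Or [Or [Or [And [And [Not q]] && [Not q]]] || [And [Not r]]] || [And [Not true]]]

3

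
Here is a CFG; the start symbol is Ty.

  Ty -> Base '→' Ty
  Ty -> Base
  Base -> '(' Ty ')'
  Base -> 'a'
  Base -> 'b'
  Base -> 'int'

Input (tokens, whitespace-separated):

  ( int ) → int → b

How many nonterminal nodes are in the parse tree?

[Ty [Base ( [Ty [Base int]] )] → [Ty [Base int] → [Ty [Base b]]]]

8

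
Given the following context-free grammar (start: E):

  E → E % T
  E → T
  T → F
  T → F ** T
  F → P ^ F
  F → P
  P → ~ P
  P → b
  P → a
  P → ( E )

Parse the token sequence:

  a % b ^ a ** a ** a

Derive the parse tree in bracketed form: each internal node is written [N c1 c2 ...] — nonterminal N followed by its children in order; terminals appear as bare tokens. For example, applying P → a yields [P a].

E
E % T
T % T
F % T
P % T
a % T
a % F ** T
a % P ^ F ** T
a % b ^ F ** T
a % b ^ P ** T
a % b ^ a ** T
a % b ^ a ** F ** T
a % b ^ a ** P ** T
a % b ^ a ** a ** T
a % b ^ a ** a ** F
a % b ^ a ** a ** P
a % b ^ a ** a ** a

[E [E [T [F [P a]]]] % [T [F [P b] ^ [F [P a]]] ** [T [F [P a]] ** [T [F [P a]]]]]]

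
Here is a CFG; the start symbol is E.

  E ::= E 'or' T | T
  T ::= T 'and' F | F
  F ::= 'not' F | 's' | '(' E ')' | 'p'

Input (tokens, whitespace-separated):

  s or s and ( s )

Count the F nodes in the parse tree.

4

[E [E [T [F s]]] or [T [T [F s]] and [F ( [E [T [F s]]] )]]]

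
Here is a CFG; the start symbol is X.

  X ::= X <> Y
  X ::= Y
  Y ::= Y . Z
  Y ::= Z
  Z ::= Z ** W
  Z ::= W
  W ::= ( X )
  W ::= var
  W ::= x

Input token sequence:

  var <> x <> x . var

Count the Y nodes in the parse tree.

[X [X [X [Y [Z [W var]]]] <> [Y [Z [W x]]]] <> [Y [Y [Z [W x]]] . [Z [W var]]]]

4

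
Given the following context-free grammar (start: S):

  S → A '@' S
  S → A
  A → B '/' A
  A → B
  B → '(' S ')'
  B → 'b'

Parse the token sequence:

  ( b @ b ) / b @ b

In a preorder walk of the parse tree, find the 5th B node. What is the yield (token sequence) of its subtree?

[S [A [B ( [S [A [B b]] @ [S [A [B b]]]] )] / [A [B b]]] @ [S [A [B b]]]]

b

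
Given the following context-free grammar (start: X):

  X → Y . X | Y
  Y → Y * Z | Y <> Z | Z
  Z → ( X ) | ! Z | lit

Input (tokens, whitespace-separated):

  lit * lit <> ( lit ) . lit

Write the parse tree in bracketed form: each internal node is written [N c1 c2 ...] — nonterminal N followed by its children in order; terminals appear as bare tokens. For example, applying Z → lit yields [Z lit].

[X [Y [Y [Y [Z lit]] * [Z lit]] <> [Z ( [X [Y [Z lit]]] )]] . [X [Y [Z lit]]]]

X
Y . X
Y <> Z . X
Y * Z <> Z . X
Z * Z <> Z . X
lit * Z <> Z . X
lit * lit <> Z . X
lit * lit <> ( X ) . X
lit * lit <> ( Y ) . X
lit * lit <> ( Z ) . X
lit * lit <> ( lit ) . X
lit * lit <> ( lit ) . Y
lit * lit <> ( lit ) . Z
lit * lit <> ( lit ) . lit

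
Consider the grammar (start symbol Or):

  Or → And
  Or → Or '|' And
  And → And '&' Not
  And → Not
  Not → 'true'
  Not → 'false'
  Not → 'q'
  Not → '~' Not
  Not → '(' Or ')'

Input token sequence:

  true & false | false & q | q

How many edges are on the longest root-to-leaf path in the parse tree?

[Or [Or [Or [And [And [Not true]] & [Not false]]] | [And [And [Not false]] & [Not q]]] | [And [Not q]]]

6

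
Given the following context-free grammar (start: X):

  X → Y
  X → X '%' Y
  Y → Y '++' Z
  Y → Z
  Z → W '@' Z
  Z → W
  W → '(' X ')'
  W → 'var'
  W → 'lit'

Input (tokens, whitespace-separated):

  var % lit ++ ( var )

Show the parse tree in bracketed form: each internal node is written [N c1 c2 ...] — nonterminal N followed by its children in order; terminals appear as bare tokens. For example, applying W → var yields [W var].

[X [X [Y [Z [W var]]]] % [Y [Y [Z [W lit]]] ++ [Z [W ( [X [Y [Z [W var]]]] )]]]]

X
X % Y
Y % Y
Z % Y
W % Y
var % Y
var % Y ++ Z
var % Z ++ Z
var % W ++ Z
var % lit ++ Z
var % lit ++ W
var % lit ++ ( X )
var % lit ++ ( Y )
var % lit ++ ( Z )
var % lit ++ ( W )
var % lit ++ ( var )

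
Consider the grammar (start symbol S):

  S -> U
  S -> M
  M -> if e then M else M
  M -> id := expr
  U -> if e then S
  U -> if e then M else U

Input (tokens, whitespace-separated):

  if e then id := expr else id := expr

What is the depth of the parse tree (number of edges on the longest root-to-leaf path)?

3

[S [M if e then [M id := expr] else [M id := expr]]]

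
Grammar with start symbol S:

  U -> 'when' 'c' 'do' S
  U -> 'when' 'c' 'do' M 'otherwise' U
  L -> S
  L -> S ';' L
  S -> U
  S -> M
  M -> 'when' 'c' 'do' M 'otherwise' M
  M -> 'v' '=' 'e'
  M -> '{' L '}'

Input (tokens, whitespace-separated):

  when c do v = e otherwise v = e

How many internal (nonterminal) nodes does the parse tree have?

[S [M when c do [M v = e] otherwise [M v = e]]]

4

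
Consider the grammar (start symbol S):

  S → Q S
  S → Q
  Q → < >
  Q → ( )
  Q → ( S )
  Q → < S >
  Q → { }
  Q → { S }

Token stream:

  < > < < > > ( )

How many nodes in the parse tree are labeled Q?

4

[S [Q < >] [S [Q < [S [Q < >]] >] [S [Q ( )]]]]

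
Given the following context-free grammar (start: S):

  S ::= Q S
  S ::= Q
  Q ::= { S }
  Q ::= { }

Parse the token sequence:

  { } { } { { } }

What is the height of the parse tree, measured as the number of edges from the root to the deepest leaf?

6

[S [Q { }] [S [Q { }] [S [Q { [S [Q { }]] }]]]]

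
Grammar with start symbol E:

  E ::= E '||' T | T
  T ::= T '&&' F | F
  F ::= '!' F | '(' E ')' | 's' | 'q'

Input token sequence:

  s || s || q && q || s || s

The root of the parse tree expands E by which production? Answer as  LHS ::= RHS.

E ::= E '||' T

[E [E [E [E [E [T [F s]]] || [T [F s]]] || [T [T [F q]] && [F q]]] || [T [F s]]] || [T [F s]]]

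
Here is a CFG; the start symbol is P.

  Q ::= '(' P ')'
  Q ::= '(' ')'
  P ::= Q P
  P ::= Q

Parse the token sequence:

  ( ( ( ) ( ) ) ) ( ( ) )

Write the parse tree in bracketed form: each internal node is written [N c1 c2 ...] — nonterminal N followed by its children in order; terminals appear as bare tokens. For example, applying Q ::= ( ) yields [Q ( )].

[P [Q ( [P [Q ( [P [Q ( )] [P [Q ( )]]] )]] )] [P [Q ( [P [Q ( )]] )]]]

P
Q P
( P ) P
( Q ) P
( ( P ) ) P
( ( Q P ) ) P
( ( ( ) P ) ) P
( ( ( ) Q ) ) P
( ( ( ) ( ) ) ) P
( ( ( ) ( ) ) ) Q
( ( ( ) ( ) ) ) ( P )
( ( ( ) ( ) ) ) ( Q )
( ( ( ) ( ) ) ) ( ( ) )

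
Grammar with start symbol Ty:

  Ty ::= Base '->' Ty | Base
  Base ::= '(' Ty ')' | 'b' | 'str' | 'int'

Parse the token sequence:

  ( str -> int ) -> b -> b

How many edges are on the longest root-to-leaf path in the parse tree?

[Ty [Base ( [Ty [Base str] -> [Ty [Base int]]] )] -> [Ty [Base b] -> [Ty [Base b]]]]

5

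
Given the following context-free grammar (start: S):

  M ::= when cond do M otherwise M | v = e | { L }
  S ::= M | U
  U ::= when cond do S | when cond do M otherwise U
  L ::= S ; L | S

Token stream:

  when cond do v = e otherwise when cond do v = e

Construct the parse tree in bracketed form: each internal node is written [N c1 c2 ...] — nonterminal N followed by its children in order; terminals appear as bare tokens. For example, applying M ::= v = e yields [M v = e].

S
U
when cond do M otherwise U
when cond do v = e otherwise U
when cond do v = e otherwise when cond do S
when cond do v = e otherwise when cond do M
when cond do v = e otherwise when cond do v = e

[S [U when cond do [M v = e] otherwise [U when cond do [S [M v = e]]]]]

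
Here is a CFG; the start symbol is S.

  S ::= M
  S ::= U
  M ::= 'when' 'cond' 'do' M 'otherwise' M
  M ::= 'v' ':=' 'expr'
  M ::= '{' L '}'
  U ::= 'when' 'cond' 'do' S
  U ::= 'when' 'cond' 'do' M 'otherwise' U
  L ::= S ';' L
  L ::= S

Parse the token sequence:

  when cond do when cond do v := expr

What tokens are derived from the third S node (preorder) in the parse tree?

[S [U when cond do [S [U when cond do [S [M v := expr]]]]]]

v := expr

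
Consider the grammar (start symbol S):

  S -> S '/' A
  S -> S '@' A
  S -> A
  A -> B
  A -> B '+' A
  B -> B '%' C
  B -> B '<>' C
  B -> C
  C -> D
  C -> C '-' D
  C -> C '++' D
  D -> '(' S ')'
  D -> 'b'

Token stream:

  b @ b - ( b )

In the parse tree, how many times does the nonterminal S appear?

[S [S [A [B [C [D b]]]]] @ [A [B [C [C [D b]] - [D ( [S [A [B [C [D b]]]]] )]]]]]

3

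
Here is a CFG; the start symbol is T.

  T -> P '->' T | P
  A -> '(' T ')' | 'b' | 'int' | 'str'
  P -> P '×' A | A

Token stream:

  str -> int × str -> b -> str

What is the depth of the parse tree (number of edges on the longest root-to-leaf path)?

[T [P [A str]] -> [T [P [P [A int]] × [A str]] -> [T [P [A b]] -> [T [P [A str]]]]]]

6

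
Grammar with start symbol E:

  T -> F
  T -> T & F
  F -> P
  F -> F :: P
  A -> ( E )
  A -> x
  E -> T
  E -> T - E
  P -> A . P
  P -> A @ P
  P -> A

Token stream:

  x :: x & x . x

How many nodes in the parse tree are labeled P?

[E [T [T [F [F [P [A x]]] :: [P [A x]]]] & [F [P [A x] . [P [A x]]]]]]

4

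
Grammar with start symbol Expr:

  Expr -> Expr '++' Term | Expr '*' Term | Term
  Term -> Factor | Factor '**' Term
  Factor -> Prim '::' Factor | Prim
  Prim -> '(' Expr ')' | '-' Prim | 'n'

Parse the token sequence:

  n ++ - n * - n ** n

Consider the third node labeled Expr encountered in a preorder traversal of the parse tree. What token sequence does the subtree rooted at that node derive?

[Expr [Expr [Expr [Term [Factor [Prim n]]]] ++ [Term [Factor [Prim - [Prim n]]]]] * [Term [Factor [Prim - [Prim n]]] ** [Term [Factor [Prim n]]]]]

n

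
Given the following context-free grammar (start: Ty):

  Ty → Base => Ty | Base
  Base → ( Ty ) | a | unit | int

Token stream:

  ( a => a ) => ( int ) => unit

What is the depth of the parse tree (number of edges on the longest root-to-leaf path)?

[Ty [Base ( [Ty [Base a] => [Ty [Base a]]] )] => [Ty [Base ( [Ty [Base int]] )] => [Ty [Base unit]]]]

5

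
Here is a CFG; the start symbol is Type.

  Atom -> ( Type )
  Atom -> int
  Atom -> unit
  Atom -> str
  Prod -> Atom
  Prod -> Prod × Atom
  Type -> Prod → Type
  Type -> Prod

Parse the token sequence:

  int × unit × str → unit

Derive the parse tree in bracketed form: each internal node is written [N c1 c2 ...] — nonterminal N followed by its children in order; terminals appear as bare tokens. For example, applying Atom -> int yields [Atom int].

[Type [Prod [Prod [Prod [Atom int]] × [Atom unit]] × [Atom str]] → [Type [Prod [Atom unit]]]]

Type
Prod → Type
Prod × Atom → Type
Prod × Atom × Atom → Type
Atom × Atom × Atom → Type
int × Atom × Atom → Type
int × unit × Atom → Type
int × unit × str → Type
int × unit × str → Prod
int × unit × str → Atom
int × unit × str → unit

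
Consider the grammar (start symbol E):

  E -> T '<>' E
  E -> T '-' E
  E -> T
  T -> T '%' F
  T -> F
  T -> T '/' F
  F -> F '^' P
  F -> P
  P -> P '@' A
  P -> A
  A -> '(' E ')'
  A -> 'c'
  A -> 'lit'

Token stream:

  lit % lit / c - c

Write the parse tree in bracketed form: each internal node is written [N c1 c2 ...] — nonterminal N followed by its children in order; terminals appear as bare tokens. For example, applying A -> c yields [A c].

[E [T [T [T [F [P [A lit]]]] % [F [P [A lit]]]] / [F [P [A c]]]] - [E [T [F [P [A c]]]]]]

E
T - E
T / F - E
T % F / F - E
F % F / F - E
P % F / F - E
A % F / F - E
lit % F / F - E
lit % P / F - E
lit % A / F - E
lit % lit / F - E
lit % lit / P - E
lit % lit / A - E
lit % lit / c - E
lit % lit / c - T
lit % lit / c - F
lit % lit / c - P
lit % lit / c - A
lit % lit / c - c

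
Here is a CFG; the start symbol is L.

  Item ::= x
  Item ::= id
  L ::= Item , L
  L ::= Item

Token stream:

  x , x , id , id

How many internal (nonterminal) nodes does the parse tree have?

[L [Item x] , [L [Item x] , [L [Item id] , [L [Item id]]]]]

8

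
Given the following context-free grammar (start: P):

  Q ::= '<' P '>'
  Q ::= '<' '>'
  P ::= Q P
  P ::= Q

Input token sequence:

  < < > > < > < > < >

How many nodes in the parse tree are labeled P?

[P [Q < [P [Q < >]] >] [P [Q < >] [P [Q < >] [P [Q < >]]]]]

5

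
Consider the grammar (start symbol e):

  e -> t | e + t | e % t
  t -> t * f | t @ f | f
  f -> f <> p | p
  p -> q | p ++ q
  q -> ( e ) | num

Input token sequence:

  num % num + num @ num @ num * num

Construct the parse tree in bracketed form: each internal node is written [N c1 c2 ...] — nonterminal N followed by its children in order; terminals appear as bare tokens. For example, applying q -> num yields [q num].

[e [e [e [t [f [p [q num]]]]] % [t [f [p [q num]]]]] + [t [t [t [t [f [p [q num]]]] @ [f [p [q num]]]] @ [f [p [q num]]]] * [f [p [q num]]]]]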